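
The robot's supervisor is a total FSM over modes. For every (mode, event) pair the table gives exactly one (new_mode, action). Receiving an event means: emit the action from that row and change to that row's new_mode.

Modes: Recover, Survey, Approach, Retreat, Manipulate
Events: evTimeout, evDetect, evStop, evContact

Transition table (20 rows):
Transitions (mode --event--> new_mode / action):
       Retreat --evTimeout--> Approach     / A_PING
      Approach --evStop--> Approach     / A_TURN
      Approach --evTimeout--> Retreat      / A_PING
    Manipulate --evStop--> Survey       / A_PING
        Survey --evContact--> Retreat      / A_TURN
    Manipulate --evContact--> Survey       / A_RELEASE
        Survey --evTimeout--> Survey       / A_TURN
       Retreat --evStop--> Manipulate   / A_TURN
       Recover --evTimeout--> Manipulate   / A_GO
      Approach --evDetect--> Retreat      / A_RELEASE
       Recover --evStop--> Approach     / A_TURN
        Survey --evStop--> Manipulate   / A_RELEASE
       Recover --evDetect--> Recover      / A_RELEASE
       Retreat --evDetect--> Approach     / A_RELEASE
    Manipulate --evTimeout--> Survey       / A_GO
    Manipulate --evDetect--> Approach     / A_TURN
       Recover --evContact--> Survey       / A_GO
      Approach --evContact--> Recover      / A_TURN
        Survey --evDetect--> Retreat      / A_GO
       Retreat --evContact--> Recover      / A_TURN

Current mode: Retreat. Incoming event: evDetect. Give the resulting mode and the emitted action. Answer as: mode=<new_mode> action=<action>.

mode=Approach action=A_RELEASE

current mode = Retreat; filter table to that mode:
  (Retreat, evTimeout) → (Approach, A_PING)
  (Retreat, evStop) → (Manipulate, A_TURN)
  (Retreat, evDetect) → (Approach, A_RELEASE)  ← event matches
  (Retreat, evContact) → (Recover, A_TURN)
event = evDetect selects (Approach, A_RELEASE)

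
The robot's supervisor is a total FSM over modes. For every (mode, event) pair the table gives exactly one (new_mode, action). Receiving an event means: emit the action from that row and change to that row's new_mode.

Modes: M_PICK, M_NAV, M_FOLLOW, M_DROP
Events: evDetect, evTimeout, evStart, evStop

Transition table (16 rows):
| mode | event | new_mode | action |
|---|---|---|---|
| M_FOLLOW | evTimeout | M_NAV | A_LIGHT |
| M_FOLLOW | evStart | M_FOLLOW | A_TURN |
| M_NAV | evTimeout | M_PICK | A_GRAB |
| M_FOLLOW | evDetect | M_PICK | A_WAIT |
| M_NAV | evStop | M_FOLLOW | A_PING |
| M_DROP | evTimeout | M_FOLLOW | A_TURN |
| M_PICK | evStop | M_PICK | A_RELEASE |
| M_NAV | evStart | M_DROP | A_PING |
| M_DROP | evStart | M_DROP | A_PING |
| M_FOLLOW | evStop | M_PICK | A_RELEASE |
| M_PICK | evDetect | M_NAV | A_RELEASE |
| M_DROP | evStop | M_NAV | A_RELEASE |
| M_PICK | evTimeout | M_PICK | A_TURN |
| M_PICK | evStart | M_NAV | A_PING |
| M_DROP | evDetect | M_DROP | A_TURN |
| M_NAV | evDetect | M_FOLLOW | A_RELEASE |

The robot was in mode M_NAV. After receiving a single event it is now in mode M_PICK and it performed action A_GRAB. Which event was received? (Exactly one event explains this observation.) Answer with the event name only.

try evDetect: (M_NAV, evDetect) → (M_FOLLOW, A_RELEASE)
try evTimeout: (M_NAV, evTimeout) → (M_PICK, A_GRAB)  ← matches
try evStart: (M_NAV, evStart) → (M_DROP, A_PING)
try evStop: (M_NAV, evStop) → (M_FOLLOW, A_PING)

evTimeout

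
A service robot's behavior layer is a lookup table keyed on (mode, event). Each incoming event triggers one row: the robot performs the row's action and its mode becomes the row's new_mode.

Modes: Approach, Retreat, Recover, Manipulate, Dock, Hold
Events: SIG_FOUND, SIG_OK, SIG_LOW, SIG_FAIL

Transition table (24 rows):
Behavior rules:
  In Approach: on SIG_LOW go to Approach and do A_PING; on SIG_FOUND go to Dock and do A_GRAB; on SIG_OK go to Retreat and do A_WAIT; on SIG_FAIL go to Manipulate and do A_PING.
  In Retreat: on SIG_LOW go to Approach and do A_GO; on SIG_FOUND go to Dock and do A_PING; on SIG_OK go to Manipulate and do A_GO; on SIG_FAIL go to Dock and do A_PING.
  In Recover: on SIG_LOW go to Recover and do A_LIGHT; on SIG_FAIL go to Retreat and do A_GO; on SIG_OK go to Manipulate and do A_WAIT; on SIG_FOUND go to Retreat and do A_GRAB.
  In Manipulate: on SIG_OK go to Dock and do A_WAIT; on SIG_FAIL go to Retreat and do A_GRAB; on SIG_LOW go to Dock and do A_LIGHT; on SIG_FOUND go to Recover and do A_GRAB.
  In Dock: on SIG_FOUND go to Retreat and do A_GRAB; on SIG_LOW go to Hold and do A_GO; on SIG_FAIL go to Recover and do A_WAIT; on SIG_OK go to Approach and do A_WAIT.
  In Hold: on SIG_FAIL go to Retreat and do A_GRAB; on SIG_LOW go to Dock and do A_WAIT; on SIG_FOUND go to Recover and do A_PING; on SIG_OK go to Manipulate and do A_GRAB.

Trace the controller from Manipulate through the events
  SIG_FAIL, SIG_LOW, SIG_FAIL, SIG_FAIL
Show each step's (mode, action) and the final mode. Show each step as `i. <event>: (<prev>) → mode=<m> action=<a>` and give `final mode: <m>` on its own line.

final mode: Retreat

1. SIG_FAIL: (Manipulate) → mode=Retreat action=A_GRAB
2. SIG_LOW: (Retreat) → mode=Approach action=A_GO
3. SIG_FAIL: (Approach) → mode=Manipulate action=A_PING
4. SIG_FAIL: (Manipulate) → mode=Retreat action=A_GRAB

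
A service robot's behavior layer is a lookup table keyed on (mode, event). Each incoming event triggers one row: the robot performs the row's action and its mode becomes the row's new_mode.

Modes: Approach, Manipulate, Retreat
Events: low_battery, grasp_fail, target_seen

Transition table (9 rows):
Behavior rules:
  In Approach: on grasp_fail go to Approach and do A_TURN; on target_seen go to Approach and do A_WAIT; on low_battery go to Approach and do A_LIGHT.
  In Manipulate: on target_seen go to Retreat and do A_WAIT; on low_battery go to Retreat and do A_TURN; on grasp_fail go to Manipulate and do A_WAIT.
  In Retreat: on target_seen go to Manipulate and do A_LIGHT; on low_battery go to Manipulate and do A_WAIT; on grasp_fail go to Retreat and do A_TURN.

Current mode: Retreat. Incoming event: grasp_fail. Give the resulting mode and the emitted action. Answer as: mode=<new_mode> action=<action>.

mode=Retreat action=A_TURN

current mode = Retreat; filter table to that mode:
  (Retreat, target_seen) → (Manipulate, A_LIGHT)
  (Retreat, low_battery) → (Manipulate, A_WAIT)
  (Retreat, grasp_fail) → (Retreat, A_TURN)  ← event matches
event = grasp_fail selects (Retreat, A_TURN)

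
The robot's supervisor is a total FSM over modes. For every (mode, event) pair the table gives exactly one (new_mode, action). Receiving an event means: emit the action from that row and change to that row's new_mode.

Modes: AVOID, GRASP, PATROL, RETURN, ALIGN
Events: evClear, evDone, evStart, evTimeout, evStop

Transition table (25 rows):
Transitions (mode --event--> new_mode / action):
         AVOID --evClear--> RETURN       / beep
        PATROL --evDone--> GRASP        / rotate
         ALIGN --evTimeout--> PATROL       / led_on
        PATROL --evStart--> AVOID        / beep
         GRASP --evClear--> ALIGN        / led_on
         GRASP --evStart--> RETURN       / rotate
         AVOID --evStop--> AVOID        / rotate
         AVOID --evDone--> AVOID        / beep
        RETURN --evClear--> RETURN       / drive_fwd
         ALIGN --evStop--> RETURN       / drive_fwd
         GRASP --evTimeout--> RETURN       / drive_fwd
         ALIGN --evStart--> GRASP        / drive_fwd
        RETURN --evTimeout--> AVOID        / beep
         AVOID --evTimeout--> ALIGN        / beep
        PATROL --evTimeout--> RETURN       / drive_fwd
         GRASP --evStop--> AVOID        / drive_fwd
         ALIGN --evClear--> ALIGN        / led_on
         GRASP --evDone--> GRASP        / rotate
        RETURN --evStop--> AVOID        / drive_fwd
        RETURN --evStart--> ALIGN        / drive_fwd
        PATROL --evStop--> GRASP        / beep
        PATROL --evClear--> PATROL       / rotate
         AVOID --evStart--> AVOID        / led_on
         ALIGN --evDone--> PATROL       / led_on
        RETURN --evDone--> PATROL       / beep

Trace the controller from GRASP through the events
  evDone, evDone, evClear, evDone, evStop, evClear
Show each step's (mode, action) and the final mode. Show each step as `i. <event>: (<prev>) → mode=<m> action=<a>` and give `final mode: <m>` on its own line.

1. evDone: (GRASP) → mode=GRASP action=rotate
2. evDone: (GRASP) → mode=GRASP action=rotate
3. evClear: (GRASP) → mode=ALIGN action=led_on
4. evDone: (ALIGN) → mode=PATROL action=led_on
5. evStop: (PATROL) → mode=GRASP action=beep
6. evClear: (GRASP) → mode=ALIGN action=led_on

final mode: ALIGN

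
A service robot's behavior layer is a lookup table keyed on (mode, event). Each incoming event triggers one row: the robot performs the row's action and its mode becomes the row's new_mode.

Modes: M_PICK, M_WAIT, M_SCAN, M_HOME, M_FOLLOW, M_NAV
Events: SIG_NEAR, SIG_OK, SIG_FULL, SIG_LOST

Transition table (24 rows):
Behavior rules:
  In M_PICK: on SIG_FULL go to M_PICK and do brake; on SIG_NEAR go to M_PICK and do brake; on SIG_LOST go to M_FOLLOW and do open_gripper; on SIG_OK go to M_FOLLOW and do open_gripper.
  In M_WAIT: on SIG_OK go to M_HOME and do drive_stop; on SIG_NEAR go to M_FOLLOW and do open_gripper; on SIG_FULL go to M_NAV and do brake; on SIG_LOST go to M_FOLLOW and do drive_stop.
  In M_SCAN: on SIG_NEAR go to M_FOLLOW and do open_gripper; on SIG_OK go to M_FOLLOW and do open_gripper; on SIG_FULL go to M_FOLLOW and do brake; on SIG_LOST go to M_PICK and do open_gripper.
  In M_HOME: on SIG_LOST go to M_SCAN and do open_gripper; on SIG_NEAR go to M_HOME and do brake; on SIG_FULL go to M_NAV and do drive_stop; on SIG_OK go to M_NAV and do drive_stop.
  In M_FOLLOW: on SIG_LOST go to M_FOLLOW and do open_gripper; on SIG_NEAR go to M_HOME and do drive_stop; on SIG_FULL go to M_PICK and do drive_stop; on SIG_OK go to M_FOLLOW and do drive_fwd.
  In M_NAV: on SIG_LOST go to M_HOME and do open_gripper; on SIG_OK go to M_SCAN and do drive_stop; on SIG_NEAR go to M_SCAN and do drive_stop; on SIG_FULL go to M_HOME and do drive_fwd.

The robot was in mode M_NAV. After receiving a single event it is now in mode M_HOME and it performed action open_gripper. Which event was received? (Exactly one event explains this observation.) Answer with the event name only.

try SIG_NEAR: (M_NAV, SIG_NEAR) → (M_SCAN, drive_stop)
try SIG_OK: (M_NAV, SIG_OK) → (M_SCAN, drive_stop)
try SIG_FULL: (M_NAV, SIG_FULL) → (M_HOME, drive_fwd)
try SIG_LOST: (M_NAV, SIG_LOST) → (M_HOME, open_gripper)  ← matches

SIG_LOST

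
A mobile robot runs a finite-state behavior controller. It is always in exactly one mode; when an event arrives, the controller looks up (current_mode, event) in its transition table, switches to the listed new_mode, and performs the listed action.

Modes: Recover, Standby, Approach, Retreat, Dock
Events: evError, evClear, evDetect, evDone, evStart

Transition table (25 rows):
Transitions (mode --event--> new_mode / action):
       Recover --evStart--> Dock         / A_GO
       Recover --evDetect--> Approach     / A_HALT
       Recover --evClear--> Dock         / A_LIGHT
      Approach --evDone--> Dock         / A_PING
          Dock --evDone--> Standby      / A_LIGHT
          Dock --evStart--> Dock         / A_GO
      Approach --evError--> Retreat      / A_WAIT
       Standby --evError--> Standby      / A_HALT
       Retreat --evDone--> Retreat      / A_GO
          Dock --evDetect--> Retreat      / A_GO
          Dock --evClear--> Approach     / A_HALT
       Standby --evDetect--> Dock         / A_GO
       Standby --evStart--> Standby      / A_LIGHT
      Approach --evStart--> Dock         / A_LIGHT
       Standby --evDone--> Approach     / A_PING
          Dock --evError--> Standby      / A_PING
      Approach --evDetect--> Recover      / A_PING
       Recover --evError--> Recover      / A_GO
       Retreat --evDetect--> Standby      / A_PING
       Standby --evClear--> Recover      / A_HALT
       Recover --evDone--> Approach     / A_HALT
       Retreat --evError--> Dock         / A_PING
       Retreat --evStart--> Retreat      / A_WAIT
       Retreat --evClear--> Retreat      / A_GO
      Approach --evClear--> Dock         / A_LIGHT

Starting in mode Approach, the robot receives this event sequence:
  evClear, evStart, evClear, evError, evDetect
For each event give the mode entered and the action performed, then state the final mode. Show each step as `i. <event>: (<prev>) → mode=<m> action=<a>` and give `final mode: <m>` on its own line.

final mode: Standby

1. evClear: (Approach) → mode=Dock action=A_LIGHT
2. evStart: (Dock) → mode=Dock action=A_GO
3. evClear: (Dock) → mode=Approach action=A_HALT
4. evError: (Approach) → mode=Retreat action=A_WAIT
5. evDetect: (Retreat) → mode=Standby action=A_PING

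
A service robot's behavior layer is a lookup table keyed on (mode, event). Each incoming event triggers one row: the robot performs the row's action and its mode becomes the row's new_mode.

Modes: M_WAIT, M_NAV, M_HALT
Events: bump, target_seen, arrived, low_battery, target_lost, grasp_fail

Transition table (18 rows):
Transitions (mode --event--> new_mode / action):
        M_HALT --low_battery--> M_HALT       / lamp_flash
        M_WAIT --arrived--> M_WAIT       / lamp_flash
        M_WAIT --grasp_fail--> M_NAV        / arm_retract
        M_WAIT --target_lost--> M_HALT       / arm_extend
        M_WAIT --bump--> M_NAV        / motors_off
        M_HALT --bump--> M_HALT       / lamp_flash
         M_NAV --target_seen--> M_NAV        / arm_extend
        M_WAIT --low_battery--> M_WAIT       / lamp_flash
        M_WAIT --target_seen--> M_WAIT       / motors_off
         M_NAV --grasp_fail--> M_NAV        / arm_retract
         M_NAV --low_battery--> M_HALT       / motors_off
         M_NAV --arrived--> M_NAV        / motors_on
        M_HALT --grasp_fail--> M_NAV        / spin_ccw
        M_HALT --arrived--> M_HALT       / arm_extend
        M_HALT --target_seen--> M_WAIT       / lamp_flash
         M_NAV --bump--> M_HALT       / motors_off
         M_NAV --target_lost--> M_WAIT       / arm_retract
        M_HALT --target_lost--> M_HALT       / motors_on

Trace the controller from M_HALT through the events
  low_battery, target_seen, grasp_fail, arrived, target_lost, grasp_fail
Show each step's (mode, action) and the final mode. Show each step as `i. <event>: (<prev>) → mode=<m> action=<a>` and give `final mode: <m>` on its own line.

final mode: M_NAV

1. low_battery: (M_HALT) → mode=M_HALT action=lamp_flash
2. target_seen: (M_HALT) → mode=M_WAIT action=lamp_flash
3. grasp_fail: (M_WAIT) → mode=M_NAV action=arm_retract
4. arrived: (M_NAV) → mode=M_NAV action=motors_on
5. target_lost: (M_NAV) → mode=M_WAIT action=arm_retract
6. grasp_fail: (M_WAIT) → mode=M_NAV action=arm_retract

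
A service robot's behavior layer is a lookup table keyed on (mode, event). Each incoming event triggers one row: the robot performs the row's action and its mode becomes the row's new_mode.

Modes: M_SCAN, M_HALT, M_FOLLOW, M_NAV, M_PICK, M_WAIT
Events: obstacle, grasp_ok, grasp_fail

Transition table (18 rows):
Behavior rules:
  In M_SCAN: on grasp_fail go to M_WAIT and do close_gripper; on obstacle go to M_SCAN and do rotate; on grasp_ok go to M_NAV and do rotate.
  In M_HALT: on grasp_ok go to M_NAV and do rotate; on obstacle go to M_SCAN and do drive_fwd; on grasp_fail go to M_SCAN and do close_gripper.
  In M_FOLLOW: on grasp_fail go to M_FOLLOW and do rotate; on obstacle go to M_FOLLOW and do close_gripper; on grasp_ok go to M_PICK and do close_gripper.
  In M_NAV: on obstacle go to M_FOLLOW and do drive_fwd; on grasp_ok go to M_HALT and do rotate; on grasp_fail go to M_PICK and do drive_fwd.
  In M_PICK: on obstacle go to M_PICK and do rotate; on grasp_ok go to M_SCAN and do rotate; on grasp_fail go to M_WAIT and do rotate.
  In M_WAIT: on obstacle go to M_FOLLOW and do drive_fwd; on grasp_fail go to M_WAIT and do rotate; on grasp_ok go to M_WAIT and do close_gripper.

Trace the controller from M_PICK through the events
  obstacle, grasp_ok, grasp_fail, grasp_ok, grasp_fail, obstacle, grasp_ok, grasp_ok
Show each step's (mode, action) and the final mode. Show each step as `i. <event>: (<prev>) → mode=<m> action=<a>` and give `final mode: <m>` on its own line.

final mode: M_SCAN

1. obstacle: (M_PICK) → mode=M_PICK action=rotate
2. grasp_ok: (M_PICK) → mode=M_SCAN action=rotate
3. grasp_fail: (M_SCAN) → mode=M_WAIT action=close_gripper
4. grasp_ok: (M_WAIT) → mode=M_WAIT action=close_gripper
5. grasp_fail: (M_WAIT) → mode=M_WAIT action=rotate
6. obstacle: (M_WAIT) → mode=M_FOLLOW action=drive_fwd
7. grasp_ok: (M_FOLLOW) → mode=M_PICK action=close_gripper
8. grasp_ok: (M_PICK) → mode=M_SCAN action=rotate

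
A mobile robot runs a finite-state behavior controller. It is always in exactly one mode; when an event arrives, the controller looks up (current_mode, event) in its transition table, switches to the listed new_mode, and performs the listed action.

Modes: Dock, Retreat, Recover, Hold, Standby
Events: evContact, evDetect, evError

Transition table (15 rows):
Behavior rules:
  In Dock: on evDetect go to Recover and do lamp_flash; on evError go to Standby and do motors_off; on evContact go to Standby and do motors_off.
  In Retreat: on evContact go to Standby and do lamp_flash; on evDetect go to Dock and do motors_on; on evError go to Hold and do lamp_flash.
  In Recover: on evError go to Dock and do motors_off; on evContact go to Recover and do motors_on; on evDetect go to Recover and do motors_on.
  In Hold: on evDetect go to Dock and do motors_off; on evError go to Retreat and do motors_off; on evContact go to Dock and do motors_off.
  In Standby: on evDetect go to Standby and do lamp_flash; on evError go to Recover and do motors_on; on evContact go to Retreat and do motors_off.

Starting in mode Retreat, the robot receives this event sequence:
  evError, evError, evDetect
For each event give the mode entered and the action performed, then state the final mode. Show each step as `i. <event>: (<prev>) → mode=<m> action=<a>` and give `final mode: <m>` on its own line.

1. evError: (Retreat) → mode=Hold action=lamp_flash
2. evError: (Hold) → mode=Retreat action=motors_off
3. evDetect: (Retreat) → mode=Dock action=motors_on

final mode: Dock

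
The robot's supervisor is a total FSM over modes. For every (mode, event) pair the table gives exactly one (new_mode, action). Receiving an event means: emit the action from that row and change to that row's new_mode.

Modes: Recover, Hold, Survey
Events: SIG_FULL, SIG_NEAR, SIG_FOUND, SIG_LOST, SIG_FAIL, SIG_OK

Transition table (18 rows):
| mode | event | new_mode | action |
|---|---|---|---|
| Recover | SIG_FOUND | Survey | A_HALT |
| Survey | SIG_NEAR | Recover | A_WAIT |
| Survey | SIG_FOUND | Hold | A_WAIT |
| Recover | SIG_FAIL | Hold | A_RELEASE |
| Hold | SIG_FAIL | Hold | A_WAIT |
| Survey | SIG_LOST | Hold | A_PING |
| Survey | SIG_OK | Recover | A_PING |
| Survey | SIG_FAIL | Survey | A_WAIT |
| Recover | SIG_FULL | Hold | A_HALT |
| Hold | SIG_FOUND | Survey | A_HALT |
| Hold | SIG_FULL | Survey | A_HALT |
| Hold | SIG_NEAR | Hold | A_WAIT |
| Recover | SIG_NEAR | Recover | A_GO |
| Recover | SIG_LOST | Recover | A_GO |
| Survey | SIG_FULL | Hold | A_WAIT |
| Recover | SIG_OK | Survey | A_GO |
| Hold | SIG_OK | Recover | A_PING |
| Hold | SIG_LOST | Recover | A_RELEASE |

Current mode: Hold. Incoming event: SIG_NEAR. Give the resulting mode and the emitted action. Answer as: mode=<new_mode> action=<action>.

current mode = Hold; filter table to that mode:
  (Hold, SIG_FAIL) → (Hold, A_WAIT)
  (Hold, SIG_FOUND) → (Survey, A_HALT)
  (Hold, SIG_FULL) → (Survey, A_HALT)
  (Hold, SIG_NEAR) → (Hold, A_WAIT)  ← event matches
  (Hold, SIG_OK) → (Recover, A_PING)
  (Hold, SIG_LOST) → (Recover, A_RELEASE)
event = SIG_NEAR selects (Hold, A_WAIT)

mode=Hold action=A_WAIT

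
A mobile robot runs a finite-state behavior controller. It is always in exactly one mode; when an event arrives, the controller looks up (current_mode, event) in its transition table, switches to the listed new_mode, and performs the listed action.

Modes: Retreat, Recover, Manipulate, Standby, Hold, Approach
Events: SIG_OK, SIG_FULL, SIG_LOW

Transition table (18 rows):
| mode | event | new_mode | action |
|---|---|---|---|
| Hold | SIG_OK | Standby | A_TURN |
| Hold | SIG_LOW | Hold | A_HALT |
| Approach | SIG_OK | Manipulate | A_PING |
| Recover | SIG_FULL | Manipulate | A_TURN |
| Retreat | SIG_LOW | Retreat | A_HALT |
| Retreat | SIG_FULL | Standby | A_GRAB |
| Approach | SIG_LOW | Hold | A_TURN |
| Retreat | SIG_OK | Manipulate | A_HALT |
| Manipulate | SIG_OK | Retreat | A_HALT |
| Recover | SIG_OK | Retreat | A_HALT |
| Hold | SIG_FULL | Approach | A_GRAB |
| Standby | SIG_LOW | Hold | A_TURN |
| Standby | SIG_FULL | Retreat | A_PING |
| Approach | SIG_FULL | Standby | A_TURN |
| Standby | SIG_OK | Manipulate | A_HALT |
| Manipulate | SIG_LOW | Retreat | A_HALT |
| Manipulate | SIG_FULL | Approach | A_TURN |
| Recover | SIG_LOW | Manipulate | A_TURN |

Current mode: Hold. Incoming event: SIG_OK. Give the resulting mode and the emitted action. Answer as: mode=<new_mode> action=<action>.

current mode = Hold; filter table to that mode:
  (Hold, SIG_OK) → (Standby, A_TURN)  ← event matches
  (Hold, SIG_LOW) → (Hold, A_HALT)
  (Hold, SIG_FULL) → (Approach, A_GRAB)
event = SIG_OK selects (Standby, A_TURN)

mode=Standby action=A_TURN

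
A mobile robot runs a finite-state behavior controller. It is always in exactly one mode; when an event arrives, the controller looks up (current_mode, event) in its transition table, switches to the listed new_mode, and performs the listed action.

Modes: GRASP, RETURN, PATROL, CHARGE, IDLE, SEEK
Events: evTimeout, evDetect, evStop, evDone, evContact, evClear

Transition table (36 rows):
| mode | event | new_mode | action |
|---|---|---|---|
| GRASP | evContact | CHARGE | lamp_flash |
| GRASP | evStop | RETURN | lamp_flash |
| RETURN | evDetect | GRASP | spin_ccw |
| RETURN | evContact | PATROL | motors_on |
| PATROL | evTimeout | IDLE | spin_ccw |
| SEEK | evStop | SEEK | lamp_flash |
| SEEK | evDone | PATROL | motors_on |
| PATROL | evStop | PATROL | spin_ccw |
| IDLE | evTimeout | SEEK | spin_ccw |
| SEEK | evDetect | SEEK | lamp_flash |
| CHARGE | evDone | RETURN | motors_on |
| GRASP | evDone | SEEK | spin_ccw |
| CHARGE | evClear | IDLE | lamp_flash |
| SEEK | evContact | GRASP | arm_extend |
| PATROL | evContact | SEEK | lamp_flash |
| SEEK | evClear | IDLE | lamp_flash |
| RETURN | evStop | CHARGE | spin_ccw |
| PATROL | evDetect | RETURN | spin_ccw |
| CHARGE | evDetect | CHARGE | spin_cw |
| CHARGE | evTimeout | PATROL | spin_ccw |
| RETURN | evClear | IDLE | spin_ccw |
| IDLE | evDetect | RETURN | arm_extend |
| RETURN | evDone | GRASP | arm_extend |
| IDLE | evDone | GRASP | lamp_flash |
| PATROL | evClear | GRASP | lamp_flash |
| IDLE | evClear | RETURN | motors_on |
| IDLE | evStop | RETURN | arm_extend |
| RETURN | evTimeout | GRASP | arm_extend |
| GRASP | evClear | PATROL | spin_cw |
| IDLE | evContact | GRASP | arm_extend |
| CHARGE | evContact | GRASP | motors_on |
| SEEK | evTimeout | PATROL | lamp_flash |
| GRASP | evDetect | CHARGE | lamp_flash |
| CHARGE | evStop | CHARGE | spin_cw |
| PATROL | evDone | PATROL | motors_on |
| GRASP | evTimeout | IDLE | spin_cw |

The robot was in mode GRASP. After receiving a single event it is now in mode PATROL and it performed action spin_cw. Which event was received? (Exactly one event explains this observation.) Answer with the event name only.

evClear

try evTimeout: (GRASP, evTimeout) → (IDLE, spin_cw)
try evDetect: (GRASP, evDetect) → (CHARGE, lamp_flash)
try evStop: (GRASP, evStop) → (RETURN, lamp_flash)
try evDone: (GRASP, evDone) → (SEEK, spin_ccw)
try evContact: (GRASP, evContact) → (CHARGE, lamp_flash)
try evClear: (GRASP, evClear) → (PATROL, spin_cw)  ← matches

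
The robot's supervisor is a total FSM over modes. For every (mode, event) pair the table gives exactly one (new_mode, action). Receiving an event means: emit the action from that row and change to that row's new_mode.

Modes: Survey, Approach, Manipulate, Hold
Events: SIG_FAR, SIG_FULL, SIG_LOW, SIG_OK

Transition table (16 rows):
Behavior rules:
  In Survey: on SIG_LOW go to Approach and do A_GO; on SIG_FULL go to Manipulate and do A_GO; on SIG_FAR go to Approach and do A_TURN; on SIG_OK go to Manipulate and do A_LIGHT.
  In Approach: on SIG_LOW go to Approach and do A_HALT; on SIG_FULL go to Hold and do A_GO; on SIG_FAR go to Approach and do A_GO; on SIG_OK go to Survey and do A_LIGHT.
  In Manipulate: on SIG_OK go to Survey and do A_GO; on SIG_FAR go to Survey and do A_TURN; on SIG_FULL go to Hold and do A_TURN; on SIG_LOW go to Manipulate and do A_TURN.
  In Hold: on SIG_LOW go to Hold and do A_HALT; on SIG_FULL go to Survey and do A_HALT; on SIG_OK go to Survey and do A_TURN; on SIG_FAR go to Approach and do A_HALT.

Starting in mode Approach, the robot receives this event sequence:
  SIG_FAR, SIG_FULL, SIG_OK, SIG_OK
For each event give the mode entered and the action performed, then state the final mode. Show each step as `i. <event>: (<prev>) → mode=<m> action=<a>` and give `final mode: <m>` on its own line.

final mode: Manipulate

1. SIG_FAR: (Approach) → mode=Approach action=A_GO
2. SIG_FULL: (Approach) → mode=Hold action=A_GO
3. SIG_OK: (Hold) → mode=Survey action=A_TURN
4. SIG_OK: (Survey) → mode=Manipulate action=A_LIGHT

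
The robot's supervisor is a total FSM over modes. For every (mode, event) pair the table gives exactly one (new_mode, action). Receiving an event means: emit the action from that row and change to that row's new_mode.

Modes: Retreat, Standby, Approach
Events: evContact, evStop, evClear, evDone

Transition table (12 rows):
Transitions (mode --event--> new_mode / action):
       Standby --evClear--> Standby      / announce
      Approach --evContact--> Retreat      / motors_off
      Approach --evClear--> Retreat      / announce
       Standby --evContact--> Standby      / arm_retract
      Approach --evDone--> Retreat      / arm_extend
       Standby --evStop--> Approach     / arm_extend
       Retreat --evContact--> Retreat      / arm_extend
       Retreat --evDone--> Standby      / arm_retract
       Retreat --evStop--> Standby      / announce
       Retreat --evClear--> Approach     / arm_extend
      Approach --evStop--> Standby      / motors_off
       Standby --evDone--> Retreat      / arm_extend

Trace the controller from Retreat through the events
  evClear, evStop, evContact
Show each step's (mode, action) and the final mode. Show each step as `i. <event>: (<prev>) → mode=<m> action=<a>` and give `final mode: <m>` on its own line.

1. evClear: (Retreat) → mode=Approach action=arm_extend
2. evStop: (Approach) → mode=Standby action=motors_off
3. evContact: (Standby) → mode=Standby action=arm_retract

final mode: Standby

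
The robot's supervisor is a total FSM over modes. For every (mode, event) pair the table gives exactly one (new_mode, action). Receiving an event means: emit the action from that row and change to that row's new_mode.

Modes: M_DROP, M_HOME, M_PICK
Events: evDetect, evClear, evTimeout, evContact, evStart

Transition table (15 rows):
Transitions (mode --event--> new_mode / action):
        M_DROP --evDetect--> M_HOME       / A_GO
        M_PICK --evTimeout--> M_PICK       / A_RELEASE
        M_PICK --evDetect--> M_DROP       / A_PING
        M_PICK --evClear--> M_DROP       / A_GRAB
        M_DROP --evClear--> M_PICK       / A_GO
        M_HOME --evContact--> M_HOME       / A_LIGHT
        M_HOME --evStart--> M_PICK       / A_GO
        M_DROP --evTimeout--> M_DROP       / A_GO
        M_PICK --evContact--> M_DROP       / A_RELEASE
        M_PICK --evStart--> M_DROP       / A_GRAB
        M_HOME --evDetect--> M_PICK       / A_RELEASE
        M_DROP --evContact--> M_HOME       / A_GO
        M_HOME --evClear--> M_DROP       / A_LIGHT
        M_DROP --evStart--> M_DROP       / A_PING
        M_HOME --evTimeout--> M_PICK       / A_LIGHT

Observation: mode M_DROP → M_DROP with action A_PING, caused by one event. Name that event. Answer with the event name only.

evStart

try evDetect: (M_DROP, evDetect) → (M_HOME, A_GO)
try evClear: (M_DROP, evClear) → (M_PICK, A_GO)
try evTimeout: (M_DROP, evTimeout) → (M_DROP, A_GO)
try evContact: (M_DROP, evContact) → (M_HOME, A_GO)
try evStart: (M_DROP, evStart) → (M_DROP, A_PING)  ← matches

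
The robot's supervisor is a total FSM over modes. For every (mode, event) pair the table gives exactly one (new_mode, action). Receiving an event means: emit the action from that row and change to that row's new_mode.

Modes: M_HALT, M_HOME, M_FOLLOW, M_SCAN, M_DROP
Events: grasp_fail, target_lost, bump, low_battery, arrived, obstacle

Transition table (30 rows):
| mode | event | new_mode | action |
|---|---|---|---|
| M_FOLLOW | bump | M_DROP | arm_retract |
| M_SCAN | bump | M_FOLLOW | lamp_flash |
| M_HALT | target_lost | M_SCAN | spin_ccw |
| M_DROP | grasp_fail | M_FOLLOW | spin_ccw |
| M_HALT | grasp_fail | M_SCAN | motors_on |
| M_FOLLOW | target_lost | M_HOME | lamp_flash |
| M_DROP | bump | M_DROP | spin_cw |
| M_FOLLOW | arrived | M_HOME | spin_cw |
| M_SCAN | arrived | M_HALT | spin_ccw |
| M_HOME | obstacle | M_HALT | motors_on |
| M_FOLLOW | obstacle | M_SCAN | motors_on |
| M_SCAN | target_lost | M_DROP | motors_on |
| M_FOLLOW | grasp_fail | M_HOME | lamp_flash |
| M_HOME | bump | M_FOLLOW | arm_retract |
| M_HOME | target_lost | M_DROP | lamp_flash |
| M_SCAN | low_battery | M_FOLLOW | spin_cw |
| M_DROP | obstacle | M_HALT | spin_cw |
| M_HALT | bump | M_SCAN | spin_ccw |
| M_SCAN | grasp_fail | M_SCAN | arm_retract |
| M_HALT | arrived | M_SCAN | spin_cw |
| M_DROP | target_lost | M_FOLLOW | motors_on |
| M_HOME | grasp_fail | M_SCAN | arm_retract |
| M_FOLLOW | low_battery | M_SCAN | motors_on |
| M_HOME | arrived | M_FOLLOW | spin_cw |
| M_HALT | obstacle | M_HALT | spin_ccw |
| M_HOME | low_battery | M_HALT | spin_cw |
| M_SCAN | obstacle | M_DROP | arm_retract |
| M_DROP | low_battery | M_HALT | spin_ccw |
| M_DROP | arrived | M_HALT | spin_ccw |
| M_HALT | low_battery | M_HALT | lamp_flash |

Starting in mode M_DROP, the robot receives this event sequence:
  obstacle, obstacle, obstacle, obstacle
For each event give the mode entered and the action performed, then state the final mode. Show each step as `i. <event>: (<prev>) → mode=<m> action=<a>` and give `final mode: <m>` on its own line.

final mode: M_HALT

1. obstacle: (M_DROP) → mode=M_HALT action=spin_cw
2. obstacle: (M_HALT) → mode=M_HALT action=spin_ccw
3. obstacle: (M_HALT) → mode=M_HALT action=spin_ccw
4. obstacle: (M_HALT) → mode=M_HALT action=spin_ccw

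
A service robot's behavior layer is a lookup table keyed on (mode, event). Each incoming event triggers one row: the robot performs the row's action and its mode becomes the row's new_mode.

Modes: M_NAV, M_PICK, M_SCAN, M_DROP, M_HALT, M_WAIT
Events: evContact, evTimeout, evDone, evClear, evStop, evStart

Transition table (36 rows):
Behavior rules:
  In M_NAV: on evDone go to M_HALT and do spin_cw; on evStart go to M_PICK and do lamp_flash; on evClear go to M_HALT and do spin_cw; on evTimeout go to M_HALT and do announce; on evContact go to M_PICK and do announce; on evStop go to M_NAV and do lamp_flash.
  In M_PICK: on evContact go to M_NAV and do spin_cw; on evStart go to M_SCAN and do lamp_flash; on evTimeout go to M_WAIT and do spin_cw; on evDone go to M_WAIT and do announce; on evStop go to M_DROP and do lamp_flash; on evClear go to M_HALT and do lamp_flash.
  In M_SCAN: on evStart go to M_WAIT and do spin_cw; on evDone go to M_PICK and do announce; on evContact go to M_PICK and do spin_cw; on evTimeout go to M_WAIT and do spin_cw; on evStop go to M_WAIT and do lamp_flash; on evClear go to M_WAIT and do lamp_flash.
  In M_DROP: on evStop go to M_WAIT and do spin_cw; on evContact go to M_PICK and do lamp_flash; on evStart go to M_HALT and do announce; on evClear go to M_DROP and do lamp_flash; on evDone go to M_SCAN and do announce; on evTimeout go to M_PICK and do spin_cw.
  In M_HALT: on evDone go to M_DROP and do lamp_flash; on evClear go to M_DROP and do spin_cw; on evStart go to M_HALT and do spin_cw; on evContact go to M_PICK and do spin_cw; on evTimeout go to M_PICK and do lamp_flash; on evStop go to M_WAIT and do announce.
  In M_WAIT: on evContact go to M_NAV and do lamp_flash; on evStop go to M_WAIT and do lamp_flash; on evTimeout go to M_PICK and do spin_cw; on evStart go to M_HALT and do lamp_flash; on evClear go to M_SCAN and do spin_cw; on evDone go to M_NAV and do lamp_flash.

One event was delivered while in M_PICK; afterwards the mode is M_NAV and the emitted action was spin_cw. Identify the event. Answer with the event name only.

evContact

try evContact: (M_PICK, evContact) → (M_NAV, spin_cw)  ← matches
try evTimeout: (M_PICK, evTimeout) → (M_WAIT, spin_cw)
try evDone: (M_PICK, evDone) → (M_WAIT, announce)
try evClear: (M_PICK, evClear) → (M_HALT, lamp_flash)
try evStop: (M_PICK, evStop) → (M_DROP, lamp_flash)
try evStart: (M_PICK, evStart) → (M_SCAN, lamp_flash)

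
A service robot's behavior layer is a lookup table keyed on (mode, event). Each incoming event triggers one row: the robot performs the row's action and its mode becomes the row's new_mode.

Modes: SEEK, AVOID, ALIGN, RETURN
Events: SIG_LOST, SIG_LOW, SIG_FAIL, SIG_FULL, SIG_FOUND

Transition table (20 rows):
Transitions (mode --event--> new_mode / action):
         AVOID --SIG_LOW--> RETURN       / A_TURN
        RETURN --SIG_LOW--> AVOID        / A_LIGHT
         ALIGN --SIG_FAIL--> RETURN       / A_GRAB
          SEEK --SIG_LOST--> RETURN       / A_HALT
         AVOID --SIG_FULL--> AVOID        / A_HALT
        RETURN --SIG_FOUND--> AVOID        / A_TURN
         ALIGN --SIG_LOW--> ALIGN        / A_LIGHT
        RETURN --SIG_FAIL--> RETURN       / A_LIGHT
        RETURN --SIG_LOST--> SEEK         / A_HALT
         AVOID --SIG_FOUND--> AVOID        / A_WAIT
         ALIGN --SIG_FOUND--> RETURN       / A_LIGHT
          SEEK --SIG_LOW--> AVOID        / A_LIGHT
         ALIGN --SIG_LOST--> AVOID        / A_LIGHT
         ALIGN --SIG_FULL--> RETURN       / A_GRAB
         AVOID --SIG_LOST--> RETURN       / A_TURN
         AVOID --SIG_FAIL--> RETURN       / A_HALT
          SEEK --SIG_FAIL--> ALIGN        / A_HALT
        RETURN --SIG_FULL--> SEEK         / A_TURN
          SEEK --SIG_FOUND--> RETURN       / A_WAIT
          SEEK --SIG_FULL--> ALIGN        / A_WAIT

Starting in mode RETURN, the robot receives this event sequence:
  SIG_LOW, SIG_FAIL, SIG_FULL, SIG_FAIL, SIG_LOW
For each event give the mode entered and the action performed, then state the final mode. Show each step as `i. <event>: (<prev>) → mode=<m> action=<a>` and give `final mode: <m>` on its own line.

final mode: ALIGN

1. SIG_LOW: (RETURN) → mode=AVOID action=A_LIGHT
2. SIG_FAIL: (AVOID) → mode=RETURN action=A_HALT
3. SIG_FULL: (RETURN) → mode=SEEK action=A_TURN
4. SIG_FAIL: (SEEK) → mode=ALIGN action=A_HALT
5. SIG_LOW: (ALIGN) → mode=ALIGN action=A_LIGHT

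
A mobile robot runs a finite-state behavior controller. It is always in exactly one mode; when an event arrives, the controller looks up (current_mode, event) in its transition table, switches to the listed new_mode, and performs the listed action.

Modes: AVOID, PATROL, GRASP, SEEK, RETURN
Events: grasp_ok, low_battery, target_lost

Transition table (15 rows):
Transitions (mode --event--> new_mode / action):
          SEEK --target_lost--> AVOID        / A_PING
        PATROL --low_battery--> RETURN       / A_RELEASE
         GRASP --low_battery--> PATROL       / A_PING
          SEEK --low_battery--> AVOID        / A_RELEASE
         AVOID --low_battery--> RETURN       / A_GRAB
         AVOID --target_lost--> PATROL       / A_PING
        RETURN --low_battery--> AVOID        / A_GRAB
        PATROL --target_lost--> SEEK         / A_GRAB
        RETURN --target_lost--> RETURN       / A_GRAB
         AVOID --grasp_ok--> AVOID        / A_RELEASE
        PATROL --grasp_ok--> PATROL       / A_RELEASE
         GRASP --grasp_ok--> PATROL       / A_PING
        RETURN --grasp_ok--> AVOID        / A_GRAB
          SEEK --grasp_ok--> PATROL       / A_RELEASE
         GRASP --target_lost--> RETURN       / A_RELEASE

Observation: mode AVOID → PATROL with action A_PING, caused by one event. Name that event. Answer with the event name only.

target_lost

try grasp_ok: (AVOID, grasp_ok) → (AVOID, A_RELEASE)
try low_battery: (AVOID, low_battery) → (RETURN, A_GRAB)
try target_lost: (AVOID, target_lost) → (PATROL, A_PING)  ← matches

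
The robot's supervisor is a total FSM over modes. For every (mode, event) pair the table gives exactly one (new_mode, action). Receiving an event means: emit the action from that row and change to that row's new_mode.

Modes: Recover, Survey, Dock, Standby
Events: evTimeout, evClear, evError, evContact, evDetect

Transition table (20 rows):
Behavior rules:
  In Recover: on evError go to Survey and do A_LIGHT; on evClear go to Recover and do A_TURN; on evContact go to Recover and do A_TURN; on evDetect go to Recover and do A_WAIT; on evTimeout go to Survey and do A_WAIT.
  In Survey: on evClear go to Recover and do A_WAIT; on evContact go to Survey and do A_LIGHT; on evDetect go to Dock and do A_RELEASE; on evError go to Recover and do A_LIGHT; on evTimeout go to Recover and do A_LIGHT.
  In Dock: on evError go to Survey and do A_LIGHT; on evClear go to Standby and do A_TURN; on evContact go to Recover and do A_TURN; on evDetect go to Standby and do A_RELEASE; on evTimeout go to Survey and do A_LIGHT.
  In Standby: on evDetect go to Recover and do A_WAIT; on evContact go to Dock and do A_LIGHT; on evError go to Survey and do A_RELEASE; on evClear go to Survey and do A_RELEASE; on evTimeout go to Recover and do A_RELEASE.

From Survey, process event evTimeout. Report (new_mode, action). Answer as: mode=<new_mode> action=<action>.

mode=Recover action=A_LIGHT

current mode = Survey; filter table to that mode:
  (Survey, evClear) → (Recover, A_WAIT)
  (Survey, evContact) → (Survey, A_LIGHT)
  (Survey, evDetect) → (Dock, A_RELEASE)
  (Survey, evError) → (Recover, A_LIGHT)
  (Survey, evTimeout) → (Recover, A_LIGHT)  ← event matches
event = evTimeout selects (Recover, A_LIGHT)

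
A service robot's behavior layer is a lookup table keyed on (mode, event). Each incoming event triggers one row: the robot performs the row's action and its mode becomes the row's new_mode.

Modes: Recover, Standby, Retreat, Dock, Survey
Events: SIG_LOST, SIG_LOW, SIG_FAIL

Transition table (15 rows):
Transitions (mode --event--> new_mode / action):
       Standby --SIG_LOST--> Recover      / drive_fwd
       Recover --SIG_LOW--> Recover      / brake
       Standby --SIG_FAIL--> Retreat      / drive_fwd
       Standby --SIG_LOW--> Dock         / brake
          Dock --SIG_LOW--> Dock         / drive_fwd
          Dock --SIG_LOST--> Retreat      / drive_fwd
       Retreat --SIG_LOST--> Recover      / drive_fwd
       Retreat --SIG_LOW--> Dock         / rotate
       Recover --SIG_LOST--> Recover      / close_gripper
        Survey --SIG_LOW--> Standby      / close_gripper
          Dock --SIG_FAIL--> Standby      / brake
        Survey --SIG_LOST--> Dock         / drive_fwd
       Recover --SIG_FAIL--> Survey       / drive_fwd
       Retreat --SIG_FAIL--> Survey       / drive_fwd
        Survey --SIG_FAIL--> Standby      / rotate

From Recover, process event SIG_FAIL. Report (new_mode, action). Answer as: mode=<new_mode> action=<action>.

mode=Survey action=drive_fwd

current mode = Recover; filter table to that mode:
  (Recover, SIG_LOW) → (Recover, brake)
  (Recover, SIG_LOST) → (Recover, close_gripper)
  (Recover, SIG_FAIL) → (Survey, drive_fwd)  ← event matches
event = SIG_FAIL selects (Survey, drive_fwd)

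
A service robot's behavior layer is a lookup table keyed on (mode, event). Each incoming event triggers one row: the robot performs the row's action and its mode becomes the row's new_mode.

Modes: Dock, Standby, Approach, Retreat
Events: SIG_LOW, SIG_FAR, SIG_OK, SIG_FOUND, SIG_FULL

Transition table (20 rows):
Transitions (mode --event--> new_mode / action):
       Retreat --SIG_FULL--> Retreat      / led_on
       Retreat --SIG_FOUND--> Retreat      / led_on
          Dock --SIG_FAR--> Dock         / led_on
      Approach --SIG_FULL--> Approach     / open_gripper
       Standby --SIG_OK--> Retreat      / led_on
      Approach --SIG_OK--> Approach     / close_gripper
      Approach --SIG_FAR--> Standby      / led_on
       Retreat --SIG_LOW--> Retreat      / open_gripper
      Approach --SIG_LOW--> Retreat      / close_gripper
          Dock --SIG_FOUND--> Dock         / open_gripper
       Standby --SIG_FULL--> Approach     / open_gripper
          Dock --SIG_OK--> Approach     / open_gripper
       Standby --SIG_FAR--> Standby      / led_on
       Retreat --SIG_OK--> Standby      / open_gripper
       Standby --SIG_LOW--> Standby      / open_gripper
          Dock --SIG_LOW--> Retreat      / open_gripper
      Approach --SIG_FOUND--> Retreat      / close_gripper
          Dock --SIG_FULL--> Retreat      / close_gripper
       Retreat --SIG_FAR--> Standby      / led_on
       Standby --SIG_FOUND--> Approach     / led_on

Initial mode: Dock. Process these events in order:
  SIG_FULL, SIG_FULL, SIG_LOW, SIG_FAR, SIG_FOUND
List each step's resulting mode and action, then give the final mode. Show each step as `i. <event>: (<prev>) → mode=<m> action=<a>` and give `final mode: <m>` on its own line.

1. SIG_FULL: (Dock) → mode=Retreat action=close_gripper
2. SIG_FULL: (Retreat) → mode=Retreat action=led_on
3. SIG_LOW: (Retreat) → mode=Retreat action=open_gripper
4. SIG_FAR: (Retreat) → mode=Standby action=led_on
5. SIG_FOUND: (Standby) → mode=Approach action=led_on

final mode: Approach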